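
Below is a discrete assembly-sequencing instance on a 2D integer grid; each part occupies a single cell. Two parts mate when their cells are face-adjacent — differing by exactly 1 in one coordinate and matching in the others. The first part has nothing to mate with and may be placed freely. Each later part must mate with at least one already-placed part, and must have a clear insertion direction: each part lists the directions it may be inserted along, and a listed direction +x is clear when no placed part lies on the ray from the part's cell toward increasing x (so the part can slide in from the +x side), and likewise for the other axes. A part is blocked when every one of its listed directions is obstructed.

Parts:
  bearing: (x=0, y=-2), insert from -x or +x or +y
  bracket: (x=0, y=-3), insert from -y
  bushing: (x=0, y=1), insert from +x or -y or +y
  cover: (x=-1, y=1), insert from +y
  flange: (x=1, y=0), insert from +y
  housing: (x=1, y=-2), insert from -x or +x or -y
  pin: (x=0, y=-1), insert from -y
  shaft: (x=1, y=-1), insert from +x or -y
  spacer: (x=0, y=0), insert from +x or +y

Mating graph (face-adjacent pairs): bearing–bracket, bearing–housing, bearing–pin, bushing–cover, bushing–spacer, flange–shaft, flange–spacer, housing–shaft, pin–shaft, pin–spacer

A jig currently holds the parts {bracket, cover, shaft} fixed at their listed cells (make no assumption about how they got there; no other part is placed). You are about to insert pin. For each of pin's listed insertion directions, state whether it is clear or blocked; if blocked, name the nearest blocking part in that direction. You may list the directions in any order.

-y: blocked by bracket

-y: nearest on ray is bracket@(0, -3) ⇒ blocked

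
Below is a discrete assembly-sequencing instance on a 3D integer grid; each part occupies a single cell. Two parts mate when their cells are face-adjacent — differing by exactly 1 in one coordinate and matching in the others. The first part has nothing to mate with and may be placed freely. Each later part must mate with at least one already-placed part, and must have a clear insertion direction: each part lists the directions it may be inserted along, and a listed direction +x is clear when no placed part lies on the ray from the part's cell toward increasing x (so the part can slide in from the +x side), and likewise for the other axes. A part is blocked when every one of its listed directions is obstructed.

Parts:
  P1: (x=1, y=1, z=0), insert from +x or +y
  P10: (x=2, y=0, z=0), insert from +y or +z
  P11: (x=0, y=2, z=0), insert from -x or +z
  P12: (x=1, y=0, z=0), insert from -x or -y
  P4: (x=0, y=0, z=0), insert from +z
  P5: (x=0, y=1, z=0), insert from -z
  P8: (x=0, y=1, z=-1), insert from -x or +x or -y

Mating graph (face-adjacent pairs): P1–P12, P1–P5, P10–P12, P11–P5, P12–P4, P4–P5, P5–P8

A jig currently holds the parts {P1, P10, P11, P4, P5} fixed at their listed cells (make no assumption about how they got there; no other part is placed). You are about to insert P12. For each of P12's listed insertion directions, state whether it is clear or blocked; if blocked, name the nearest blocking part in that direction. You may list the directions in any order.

-x: blocked by P4; -y: clear

-x: nearest on ray is P4@(0, 0, 0) ⇒ blocked
-y: ray from P12(1, 0, 0) has no placed part ⇒ clear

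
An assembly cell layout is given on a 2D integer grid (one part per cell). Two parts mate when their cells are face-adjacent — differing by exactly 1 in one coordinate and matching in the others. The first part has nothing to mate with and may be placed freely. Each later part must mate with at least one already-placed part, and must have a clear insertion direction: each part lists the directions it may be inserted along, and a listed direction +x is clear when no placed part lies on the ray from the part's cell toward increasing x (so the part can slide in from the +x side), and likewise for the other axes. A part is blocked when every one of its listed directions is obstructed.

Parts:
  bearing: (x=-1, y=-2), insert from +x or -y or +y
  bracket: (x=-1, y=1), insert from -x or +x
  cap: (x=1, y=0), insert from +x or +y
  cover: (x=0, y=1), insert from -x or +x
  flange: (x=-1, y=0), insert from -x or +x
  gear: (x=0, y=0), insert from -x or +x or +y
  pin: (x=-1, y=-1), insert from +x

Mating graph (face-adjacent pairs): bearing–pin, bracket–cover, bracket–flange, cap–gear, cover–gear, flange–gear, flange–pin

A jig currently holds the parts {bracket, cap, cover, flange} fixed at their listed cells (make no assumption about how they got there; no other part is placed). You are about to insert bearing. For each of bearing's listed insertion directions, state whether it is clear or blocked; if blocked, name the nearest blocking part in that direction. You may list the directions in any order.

+x: clear; +y: blocked by flange; -y: clear

+x: ray from bearing(-1, -2) has no placed part ⇒ clear
-y: ray from bearing(-1, -2) has no placed part ⇒ clear
+y: nearest on ray is flange@(-1, 0) ⇒ blocked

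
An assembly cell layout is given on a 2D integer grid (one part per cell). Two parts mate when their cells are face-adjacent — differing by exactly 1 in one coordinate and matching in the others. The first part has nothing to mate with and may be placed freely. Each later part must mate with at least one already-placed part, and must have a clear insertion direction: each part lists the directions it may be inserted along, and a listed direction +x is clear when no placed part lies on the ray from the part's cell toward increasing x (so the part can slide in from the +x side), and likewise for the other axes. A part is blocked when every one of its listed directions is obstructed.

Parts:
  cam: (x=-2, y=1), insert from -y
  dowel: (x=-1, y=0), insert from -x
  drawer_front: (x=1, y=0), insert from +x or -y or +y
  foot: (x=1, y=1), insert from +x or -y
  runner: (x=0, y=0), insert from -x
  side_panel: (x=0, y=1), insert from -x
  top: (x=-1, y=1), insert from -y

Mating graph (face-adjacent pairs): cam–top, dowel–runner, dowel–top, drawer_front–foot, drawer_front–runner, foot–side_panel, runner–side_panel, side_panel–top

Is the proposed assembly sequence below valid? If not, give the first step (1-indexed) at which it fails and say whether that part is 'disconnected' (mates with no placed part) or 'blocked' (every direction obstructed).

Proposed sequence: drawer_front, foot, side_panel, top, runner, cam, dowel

Valid

1. drawer_front@(1, 0) [+x clear] — {drawer_front}
2. foot@(1, 1) [+x clear] — {drawer_front, foot}
3. side_panel@(0, 1) [-x clear] — {drawer_front, foot, side_panel}
4. top@(-1, 1) [-y clear] — {drawer_front, foot, side_panel, top}
5. runner@(0, 0) [-x clear] — {drawer_front, foot, runner, side_panel, top}
6. cam@(-2, 1) [-y clear] — {cam, drawer_front, foot, runner, side_panel, top}
7. dowel@(-1, 0) [-x clear] — {cam, dowel, drawer_front, foot, runner, side_panel, top}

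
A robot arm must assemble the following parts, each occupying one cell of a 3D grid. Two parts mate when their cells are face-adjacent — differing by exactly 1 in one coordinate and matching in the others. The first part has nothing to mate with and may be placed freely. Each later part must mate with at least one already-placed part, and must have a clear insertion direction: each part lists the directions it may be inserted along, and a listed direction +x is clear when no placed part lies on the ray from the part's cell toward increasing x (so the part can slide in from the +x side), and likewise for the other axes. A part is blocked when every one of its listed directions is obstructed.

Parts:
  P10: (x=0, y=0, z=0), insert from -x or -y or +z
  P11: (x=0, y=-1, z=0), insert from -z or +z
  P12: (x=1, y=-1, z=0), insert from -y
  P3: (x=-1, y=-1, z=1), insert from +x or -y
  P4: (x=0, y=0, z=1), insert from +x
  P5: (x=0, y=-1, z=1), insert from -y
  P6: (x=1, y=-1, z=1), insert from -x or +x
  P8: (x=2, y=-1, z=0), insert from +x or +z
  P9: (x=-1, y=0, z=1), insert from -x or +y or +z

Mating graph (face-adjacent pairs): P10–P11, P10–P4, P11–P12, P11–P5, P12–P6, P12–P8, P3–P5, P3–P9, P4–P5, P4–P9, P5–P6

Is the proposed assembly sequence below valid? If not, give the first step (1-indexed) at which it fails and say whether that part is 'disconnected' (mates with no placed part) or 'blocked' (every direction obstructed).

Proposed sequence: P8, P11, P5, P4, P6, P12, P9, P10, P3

1. P8@(2, -1, 0) [+x clear] — {P8}
2. P11@(0, -1, 0) — no placed neighbour ⇒ disconnected

Invalid at step 2 (disconnected)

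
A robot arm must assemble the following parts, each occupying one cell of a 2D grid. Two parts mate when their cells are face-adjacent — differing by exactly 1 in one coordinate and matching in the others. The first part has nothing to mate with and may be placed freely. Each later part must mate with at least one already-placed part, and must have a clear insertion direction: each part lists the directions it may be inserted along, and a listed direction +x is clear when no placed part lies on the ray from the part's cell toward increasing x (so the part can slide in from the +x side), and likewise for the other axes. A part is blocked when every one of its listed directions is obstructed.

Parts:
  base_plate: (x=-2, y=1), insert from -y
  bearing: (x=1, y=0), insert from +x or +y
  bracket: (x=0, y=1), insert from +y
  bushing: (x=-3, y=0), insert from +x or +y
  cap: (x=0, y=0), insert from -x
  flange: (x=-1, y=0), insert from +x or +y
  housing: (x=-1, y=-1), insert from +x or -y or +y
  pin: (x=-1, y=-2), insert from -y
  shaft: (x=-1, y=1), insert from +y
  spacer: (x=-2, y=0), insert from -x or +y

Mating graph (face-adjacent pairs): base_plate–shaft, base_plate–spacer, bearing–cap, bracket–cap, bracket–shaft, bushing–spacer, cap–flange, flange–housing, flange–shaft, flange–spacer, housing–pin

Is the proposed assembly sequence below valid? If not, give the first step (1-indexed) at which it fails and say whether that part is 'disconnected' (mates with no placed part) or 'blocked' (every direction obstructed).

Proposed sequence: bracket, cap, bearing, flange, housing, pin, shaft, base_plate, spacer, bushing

1. bracket@(0, 1) [+y clear] — {bracket}
2. cap@(0, 0) [-x clear] — {bracket, cap}
3. bearing@(1, 0) [+x clear] — {bearing, bracket, cap}
4. flange@(-1, 0) [+y clear] — {bearing, bracket, cap, flange}
5. housing@(-1, -1) [+x clear] — {bearing, bracket, cap, flange, housing}
6. pin@(-1, -2) [-y clear] — {bearing, bracket, cap, flange, housing, pin}
7. shaft@(-1, 1) [+y clear] — {bearing, bracket, cap, flange, housing, pin, shaft}
8. base_plate@(-2, 1) [-y clear] — {base_plate, bearing, bracket, cap, flange, housing, pin, shaft}
9. spacer@(-2, 0) [-x clear] — {base_plate, bearing, bracket, cap, flange, housing, pin, shaft, spacer}
10. bushing@(-3, 0) [+y clear] — {base_plate, bearing, bracket, bushing, cap, flange, housing, pin, shaft, spacer}

Valid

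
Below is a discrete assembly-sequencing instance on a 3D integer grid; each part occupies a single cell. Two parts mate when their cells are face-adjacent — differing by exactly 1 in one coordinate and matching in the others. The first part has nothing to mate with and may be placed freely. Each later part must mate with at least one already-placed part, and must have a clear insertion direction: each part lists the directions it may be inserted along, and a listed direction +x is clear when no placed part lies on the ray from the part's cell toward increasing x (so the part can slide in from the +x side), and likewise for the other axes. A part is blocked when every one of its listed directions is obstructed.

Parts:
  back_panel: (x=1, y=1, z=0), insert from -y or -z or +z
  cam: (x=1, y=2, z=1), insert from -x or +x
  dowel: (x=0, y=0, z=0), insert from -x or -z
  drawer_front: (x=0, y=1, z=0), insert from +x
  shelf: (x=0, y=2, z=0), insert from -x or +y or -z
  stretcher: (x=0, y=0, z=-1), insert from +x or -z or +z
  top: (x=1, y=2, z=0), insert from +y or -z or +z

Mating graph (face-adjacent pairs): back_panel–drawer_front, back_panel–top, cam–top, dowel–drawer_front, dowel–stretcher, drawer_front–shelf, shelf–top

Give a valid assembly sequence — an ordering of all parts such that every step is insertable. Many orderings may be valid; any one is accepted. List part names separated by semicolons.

1. stretcher@(0, 0, -1) [+x clear] — {stretcher}
2. dowel@(0, 0, 0) [-x clear] — {dowel, stretcher}
3. drawer_front@(0, 1, 0) [+x clear] — {dowel, drawer_front, stretcher}
4. shelf@(0, 2, 0) [-x clear] — {dowel, drawer_front, shelf, stretcher}
5. top@(1, 2, 0) [+y clear] — {dowel, drawer_front, shelf, stretcher, top}
6. cam@(1, 2, 1) [-x clear] — {cam, dowel, drawer_front, shelf, stretcher, top}
7. back_panel@(1, 1, 0) [-y clear] — {back_panel, cam, dowel, drawer_front, shelf, stretcher, top}

stretcher; dowel; drawer_front; shelf; top; cam; back_panel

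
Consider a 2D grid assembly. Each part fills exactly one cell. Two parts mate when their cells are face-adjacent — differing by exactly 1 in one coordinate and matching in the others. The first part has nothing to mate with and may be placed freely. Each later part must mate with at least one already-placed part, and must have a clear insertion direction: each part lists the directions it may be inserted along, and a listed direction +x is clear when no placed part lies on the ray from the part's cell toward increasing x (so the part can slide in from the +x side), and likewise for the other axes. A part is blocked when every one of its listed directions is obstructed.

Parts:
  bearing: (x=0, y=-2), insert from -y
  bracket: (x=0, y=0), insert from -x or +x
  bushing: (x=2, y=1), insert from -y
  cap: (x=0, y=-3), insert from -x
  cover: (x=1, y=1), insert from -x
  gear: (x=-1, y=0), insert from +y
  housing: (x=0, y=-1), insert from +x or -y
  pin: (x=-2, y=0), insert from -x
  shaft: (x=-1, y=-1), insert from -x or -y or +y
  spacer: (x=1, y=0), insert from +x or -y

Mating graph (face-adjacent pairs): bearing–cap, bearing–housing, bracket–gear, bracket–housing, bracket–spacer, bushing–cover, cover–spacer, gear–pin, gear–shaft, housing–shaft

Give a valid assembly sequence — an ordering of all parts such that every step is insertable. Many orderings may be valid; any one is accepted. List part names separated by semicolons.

bushing; cover; spacer; bracket; housing; bearing; gear; cap; pin; shaft

1. bushing@(2, 1) [-y clear] — {bushing}
2. cover@(1, 1) [-x clear] — {bushing, cover}
3. spacer@(1, 0) [+x clear] — {bushing, cover, spacer}
4. bracket@(0, 0) [-x clear] — {bracket, bushing, cover, spacer}
5. housing@(0, -1) [+x clear] — {bracket, bushing, cover, housing, spacer}
6. bearing@(0, -2) [-y clear] — {bearing, bracket, bushing, cover, housing, spacer}
7. gear@(-1, 0) [+y clear] — {bearing, bracket, bushing, cover, gear, housing, spacer}
8. cap@(0, -3) [-x clear] — {bearing, bracket, bushing, cap, cover, gear, housing, spacer}
9. pin@(-2, 0) [-x clear] — {bearing, bracket, bushing, cap, cover, gear, housing, pin, spacer}
10. shaft@(-1, -1) [-x clear] — {bearing, bracket, bushing, cap, cover, gear, housing, pin, shaft, spacer}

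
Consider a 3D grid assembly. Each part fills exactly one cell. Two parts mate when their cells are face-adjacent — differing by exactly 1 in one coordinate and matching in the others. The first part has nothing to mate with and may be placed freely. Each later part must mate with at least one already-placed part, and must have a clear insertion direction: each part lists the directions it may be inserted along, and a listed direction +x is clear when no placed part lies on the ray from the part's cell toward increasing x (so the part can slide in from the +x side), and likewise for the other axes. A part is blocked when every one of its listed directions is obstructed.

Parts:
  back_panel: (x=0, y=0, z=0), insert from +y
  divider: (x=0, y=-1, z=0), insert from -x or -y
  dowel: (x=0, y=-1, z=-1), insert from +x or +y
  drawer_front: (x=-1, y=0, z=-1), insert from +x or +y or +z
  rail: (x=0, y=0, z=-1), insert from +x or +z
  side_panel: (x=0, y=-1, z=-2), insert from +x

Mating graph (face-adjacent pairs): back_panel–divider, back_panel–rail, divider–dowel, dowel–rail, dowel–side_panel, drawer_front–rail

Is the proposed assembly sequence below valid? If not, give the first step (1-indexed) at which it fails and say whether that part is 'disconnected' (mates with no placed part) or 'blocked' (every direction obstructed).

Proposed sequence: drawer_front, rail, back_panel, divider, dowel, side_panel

1. drawer_front@(-1, 0, -1) [+x clear] — {drawer_front}
2. rail@(0, 0, -1) [+x clear] — {drawer_front, rail}
3. back_panel@(0, 0, 0) [+y clear] — {back_panel, drawer_front, rail}
4. divider@(0, -1, 0) [-x clear] — {back_panel, divider, drawer_front, rail}
5. dowel@(0, -1, -1) [+x clear] — {back_panel, divider, dowel, drawer_front, rail}
6. side_panel@(0, -1, -2) [+x clear] — {back_panel, divider, dowel, drawer_front, rail, side_panel}

Valid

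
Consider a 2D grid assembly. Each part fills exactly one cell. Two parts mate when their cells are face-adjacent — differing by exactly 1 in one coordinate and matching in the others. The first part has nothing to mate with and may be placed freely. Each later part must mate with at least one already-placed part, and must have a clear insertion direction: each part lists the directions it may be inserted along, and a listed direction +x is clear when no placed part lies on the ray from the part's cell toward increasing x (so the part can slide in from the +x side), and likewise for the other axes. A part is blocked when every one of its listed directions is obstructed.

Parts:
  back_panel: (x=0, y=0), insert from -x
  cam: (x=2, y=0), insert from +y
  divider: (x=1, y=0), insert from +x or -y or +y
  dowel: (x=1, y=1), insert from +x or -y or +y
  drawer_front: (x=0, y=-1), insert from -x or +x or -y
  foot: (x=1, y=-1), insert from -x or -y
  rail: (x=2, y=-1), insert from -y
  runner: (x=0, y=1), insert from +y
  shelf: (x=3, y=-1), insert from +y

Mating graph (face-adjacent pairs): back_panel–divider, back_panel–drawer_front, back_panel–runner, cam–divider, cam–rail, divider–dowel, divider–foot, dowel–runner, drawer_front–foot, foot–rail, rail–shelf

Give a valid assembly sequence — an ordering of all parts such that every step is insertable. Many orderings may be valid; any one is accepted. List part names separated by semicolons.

cam; divider; back_panel; drawer_front; rail; shelf; runner; foot; dowel

1. cam@(2, 0) [+y clear] — {cam}
2. divider@(1, 0) [-y clear] — {cam, divider}
3. back_panel@(0, 0) [-x clear] — {back_panel, cam, divider}
4. drawer_front@(0, -1) [-x clear] — {back_panel, cam, divider, drawer_front}
5. rail@(2, -1) [-y clear] — {back_panel, cam, divider, drawer_front, rail}
6. shelf@(3, -1) [+y clear] — {back_panel, cam, divider, drawer_front, rail, shelf}
7. runner@(0, 1) [+y clear] — {back_panel, cam, divider, drawer_front, rail, runner, shelf}
8. foot@(1, -1) [-y clear] — {back_panel, cam, divider, drawer_front, foot, rail, runner, shelf}
9. dowel@(1, 1) [+x clear] — {back_panel, cam, divider, dowel, drawer_front, foot, rail, runner, shelf}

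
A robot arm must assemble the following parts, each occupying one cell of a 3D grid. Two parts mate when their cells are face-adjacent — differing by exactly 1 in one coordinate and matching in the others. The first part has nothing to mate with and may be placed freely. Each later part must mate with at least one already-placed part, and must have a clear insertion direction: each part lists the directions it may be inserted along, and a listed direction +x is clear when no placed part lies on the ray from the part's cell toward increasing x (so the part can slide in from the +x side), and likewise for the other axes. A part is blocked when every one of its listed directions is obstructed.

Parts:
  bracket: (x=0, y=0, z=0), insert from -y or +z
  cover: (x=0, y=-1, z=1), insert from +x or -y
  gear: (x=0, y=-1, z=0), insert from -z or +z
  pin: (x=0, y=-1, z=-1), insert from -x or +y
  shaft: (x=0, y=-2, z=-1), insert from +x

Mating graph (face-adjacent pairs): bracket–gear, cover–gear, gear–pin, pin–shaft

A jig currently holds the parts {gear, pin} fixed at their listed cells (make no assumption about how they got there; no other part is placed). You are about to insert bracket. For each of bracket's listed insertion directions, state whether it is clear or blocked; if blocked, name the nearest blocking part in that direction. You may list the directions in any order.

-y: nearest on ray is gear@(0, -1, 0) ⇒ blocked
+z: ray from bracket(0, 0, 0) has no placed part ⇒ clear

+z: clear; -y: blocked by gear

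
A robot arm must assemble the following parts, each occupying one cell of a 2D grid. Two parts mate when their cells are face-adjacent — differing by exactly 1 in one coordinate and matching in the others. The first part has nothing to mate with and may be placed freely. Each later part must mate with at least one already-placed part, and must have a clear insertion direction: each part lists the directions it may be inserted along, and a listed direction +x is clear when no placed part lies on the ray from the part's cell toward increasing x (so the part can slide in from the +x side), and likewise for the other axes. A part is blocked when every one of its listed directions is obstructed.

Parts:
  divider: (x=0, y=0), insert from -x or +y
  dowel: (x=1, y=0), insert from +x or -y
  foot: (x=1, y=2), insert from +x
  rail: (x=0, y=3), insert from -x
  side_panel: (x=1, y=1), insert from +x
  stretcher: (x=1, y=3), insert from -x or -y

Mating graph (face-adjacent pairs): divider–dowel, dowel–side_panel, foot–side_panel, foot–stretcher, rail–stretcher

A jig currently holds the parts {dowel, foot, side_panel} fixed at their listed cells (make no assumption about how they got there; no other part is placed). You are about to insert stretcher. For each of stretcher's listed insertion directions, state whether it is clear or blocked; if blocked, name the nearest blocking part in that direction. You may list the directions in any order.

-x: ray from stretcher(1, 3) has no placed part ⇒ clear
-y: nearest on ray is foot@(1, 2) ⇒ blocked

-x: clear; -y: blocked by foot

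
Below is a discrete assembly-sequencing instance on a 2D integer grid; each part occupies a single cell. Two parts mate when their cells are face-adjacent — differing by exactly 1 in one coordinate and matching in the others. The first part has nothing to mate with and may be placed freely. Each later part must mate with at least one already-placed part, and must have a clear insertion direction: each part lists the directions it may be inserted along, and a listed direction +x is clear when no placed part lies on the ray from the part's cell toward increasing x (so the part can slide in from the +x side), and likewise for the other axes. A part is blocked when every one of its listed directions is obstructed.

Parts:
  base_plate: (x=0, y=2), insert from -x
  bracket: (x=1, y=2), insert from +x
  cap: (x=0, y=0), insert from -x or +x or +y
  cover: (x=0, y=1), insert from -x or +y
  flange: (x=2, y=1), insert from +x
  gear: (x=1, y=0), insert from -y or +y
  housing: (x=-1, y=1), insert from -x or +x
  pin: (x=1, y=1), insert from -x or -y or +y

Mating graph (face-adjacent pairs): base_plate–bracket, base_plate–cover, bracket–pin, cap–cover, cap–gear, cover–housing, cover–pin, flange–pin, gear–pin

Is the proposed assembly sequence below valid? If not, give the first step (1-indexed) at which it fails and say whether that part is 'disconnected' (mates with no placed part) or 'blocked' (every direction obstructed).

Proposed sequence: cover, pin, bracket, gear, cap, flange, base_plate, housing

1. cover@(0, 1) [-x clear] — {cover}
2. pin@(1, 1) [-y clear] — {cover, pin}
3. bracket@(1, 2) [+x clear] — {bracket, cover, pin}
4. gear@(1, 0) [-y clear] — {bracket, cover, gear, pin}
5. cap@(0, 0) [-x clear] — {bracket, cap, cover, gear, pin}
6. flange@(2, 1) [+x clear] — {bracket, cap, cover, flange, gear, pin}
7. base_plate@(0, 2) [-x clear] — {base_plate, bracket, cap, cover, flange, gear, pin}
8. housing@(-1, 1) [-x clear] — {base_plate, bracket, cap, cover, flange, gear, housing, pin}

Valid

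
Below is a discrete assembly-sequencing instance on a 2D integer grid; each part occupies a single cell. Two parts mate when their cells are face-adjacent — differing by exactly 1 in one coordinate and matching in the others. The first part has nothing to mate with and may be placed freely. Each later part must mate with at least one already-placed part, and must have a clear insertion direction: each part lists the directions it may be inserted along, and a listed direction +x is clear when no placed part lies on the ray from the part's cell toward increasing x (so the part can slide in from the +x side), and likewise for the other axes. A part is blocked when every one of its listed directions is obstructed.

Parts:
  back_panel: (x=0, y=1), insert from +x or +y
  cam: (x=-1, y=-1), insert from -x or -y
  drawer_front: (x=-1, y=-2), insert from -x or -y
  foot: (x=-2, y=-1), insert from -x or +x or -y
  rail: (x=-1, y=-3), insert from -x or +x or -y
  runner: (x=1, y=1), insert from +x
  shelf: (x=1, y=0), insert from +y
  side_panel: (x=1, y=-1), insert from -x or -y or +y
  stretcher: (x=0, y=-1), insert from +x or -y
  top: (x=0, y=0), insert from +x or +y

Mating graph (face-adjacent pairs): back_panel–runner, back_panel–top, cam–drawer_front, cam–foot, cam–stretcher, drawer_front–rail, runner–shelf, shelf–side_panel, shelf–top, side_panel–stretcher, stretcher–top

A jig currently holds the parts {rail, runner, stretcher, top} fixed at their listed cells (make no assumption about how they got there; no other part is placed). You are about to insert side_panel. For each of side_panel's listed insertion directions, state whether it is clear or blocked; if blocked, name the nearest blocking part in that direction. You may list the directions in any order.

+y: blocked by runner; -x: blocked by stretcher; -y: clear

-x: nearest on ray is stretcher@(0, -1) ⇒ blocked
-y: ray from side_panel(1, -1) has no placed part ⇒ clear
+y: nearest on ray is runner@(1, 1) ⇒ blocked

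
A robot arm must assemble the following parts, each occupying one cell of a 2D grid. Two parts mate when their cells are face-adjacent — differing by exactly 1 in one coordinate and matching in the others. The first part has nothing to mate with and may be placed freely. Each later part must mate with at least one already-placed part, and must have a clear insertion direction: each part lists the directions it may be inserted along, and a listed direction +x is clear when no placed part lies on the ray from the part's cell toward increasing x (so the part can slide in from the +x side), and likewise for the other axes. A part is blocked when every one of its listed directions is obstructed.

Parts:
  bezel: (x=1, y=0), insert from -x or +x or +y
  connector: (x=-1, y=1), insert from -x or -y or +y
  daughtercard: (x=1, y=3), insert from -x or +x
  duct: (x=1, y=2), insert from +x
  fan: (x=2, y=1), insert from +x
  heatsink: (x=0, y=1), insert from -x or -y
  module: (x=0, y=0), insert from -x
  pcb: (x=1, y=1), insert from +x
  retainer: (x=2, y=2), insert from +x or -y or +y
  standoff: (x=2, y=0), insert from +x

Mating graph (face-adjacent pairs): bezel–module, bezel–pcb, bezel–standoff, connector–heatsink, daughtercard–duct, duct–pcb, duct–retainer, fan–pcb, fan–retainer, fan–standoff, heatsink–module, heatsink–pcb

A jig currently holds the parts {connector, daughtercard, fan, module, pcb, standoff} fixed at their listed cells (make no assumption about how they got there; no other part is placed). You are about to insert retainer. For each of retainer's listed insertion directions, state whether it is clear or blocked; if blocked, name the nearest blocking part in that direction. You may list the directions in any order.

+x: clear; +y: clear; -y: blocked by fan

+x: ray from retainer(2, 2) has no placed part ⇒ clear
-y: nearest on ray is fan@(2, 1) ⇒ blocked
+y: ray from retainer(2, 2) has no placed part ⇒ clear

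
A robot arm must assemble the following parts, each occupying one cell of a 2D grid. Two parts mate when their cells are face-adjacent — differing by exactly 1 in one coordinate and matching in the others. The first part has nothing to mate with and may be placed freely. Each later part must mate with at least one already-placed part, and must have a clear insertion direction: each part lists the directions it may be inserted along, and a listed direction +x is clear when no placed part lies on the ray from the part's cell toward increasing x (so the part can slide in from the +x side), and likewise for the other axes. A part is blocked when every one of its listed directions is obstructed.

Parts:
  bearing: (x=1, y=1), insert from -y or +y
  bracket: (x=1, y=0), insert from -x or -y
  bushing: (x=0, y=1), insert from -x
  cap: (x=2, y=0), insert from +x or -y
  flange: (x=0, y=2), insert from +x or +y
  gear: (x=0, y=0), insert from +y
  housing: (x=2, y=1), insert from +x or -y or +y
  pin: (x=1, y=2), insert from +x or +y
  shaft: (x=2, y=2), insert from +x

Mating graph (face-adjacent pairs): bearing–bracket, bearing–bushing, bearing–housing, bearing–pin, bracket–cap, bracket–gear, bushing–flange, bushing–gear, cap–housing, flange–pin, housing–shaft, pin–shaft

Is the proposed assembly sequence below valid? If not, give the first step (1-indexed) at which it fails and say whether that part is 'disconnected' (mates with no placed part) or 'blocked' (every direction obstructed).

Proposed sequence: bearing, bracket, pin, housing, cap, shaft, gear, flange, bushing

1. bearing@(1, 1) [-y clear] — {bearing}
2. bracket@(1, 0) [-x clear] — {bearing, bracket}
3. pin@(1, 2) [+x clear] — {bearing, bracket, pin}
4. housing@(2, 1) [+x clear] — {bearing, bracket, housing, pin}
5. cap@(2, 0) [+x clear] — {bearing, bracket, cap, housing, pin}
6. shaft@(2, 2) [+x clear] — {bearing, bracket, cap, housing, pin, shaft}
7. gear@(0, 0) [+y clear] — {bearing, bracket, cap, gear, housing, pin, shaft}
8. flange@(0, 2) [+y clear] — {bearing, bracket, cap, flange, gear, housing, pin, shaft}
9. bushing@(0, 1) [-x clear] — {bearing, bracket, bushing, cap, flange, gear, housing, pin, shaft}

Valid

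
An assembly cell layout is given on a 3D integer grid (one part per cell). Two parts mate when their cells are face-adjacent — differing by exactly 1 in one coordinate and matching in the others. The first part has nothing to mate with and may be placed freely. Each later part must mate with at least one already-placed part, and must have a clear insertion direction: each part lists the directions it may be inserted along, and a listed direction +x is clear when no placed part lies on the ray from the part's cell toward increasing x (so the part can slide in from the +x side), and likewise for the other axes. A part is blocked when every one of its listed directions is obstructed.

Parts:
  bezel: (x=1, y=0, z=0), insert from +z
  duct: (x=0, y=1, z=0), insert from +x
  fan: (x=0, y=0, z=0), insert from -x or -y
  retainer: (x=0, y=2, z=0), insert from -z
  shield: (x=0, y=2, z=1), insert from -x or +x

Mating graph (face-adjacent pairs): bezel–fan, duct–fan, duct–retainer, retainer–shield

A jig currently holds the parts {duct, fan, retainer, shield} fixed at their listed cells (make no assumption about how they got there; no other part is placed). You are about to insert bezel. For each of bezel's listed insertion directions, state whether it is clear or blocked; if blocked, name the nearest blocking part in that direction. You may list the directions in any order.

+z: clear

+z: ray from bezel(1, 0, 0) has no placed part ⇒ clear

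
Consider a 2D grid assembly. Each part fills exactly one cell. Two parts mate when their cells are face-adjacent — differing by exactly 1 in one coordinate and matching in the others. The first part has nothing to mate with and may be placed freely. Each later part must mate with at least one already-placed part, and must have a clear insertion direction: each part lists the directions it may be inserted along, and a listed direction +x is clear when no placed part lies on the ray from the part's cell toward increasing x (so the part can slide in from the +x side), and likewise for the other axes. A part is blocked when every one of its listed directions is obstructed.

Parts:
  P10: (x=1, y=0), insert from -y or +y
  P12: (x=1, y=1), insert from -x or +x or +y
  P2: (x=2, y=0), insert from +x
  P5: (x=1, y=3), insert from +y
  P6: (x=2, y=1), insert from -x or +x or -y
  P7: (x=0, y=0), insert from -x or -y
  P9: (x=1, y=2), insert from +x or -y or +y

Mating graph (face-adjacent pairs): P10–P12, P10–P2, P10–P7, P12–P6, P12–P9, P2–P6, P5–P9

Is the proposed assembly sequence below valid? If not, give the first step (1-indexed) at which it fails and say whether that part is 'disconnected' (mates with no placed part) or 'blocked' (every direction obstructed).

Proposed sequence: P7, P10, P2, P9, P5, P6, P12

1. P7@(0, 0) [-x clear] — {P7}
2. P10@(1, 0) [-y clear] — {P10, P7}
3. P2@(2, 0) [+x clear] — {P10, P2, P7}
4. P9@(1, 2) — no placed neighbour ⇒ disconnected

Invalid at step 4 (disconnected)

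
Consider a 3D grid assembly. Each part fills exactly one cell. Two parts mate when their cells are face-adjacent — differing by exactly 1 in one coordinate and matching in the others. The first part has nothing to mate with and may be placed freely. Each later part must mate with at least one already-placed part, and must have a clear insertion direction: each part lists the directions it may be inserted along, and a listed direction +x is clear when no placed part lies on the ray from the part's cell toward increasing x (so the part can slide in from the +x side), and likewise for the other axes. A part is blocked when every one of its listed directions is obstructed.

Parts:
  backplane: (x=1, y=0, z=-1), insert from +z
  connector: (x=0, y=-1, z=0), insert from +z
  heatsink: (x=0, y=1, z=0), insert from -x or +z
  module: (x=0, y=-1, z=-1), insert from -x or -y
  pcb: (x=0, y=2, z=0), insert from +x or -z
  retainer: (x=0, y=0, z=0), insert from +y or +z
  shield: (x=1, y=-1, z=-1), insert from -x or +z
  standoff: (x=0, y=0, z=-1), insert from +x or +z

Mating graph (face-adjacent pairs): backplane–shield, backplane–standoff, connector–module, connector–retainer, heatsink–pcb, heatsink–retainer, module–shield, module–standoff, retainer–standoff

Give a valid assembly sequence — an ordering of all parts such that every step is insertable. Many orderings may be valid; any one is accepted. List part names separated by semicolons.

1. retainer@(0, 0, 0) [+y clear] — {retainer}
2. heatsink@(0, 1, 0) [-x clear] — {heatsink, retainer}
3. pcb@(0, 2, 0) [+x clear] — {heatsink, pcb, retainer}
4. standoff@(0, 0, -1) [+x clear] — {heatsink, pcb, retainer, standoff}
5. module@(0, -1, -1) [-x clear] — {heatsink, module, pcb, retainer, standoff}
6. shield@(1, -1, -1) [+z clear] — {heatsink, module, pcb, retainer, shield, standoff}
7. backplane@(1, 0, -1) [+z clear] — {backplane, heatsink, module, pcb, retainer, shield, standoff}
8. connector@(0, -1, 0) [+z clear] — {backplane, connector, heatsink, module, pcb, retainer, shield, standoff}

retainer; heatsink; pcb; standoff; module; shield; backplane; connector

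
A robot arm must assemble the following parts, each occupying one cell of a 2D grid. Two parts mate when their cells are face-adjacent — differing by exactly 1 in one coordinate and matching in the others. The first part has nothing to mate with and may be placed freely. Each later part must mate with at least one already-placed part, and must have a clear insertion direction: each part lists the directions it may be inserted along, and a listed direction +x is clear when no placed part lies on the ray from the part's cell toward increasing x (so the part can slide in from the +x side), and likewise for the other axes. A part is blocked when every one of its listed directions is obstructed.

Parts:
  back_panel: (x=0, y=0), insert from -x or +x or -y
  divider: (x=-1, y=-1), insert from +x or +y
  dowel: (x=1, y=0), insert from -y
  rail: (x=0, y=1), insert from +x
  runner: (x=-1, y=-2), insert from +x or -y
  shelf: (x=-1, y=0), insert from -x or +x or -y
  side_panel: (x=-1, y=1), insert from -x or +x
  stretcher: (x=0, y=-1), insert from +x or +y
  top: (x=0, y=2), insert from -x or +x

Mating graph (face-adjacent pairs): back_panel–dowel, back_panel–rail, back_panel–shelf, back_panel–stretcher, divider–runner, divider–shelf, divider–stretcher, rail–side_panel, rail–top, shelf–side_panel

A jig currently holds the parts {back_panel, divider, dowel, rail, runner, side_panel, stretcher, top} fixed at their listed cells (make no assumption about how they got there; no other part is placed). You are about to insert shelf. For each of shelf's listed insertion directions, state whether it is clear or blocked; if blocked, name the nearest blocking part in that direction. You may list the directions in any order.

-x: ray from shelf(-1, 0) has no placed part ⇒ clear
+x: nearest on ray is back_panel@(0, 0) ⇒ blocked
-y: nearest on ray is divider@(-1, -1) ⇒ blocked

+x: blocked by back_panel; -x: clear; -y: blocked by divider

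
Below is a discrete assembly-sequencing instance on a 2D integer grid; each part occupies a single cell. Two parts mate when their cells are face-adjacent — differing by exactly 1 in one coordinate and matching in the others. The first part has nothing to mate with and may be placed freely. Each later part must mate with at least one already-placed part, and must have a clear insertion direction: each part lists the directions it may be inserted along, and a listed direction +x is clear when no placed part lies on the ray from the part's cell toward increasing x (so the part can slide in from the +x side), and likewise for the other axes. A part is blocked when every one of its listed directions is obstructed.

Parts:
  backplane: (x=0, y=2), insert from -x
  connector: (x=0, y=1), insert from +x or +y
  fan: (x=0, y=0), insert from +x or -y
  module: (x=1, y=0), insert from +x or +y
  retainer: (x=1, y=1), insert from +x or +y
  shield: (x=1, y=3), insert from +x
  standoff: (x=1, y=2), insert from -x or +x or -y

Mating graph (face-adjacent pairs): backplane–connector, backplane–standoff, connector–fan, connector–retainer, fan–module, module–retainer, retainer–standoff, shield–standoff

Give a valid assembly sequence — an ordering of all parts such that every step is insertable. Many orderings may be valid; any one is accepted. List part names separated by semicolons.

shield; standoff; backplane; connector; retainer; module; fan

1. shield@(1, 3) [+x clear] — {shield}
2. standoff@(1, 2) [-x clear] — {shield, standoff}
3. backplane@(0, 2) [-x clear] — {backplane, shield, standoff}
4. connector@(0, 1) [+x clear] — {backplane, connector, shield, standoff}
5. retainer@(1, 1) [+x clear] — {backplane, connector, retainer, shield, standoff}
6. module@(1, 0) [+x clear] — {backplane, connector, module, retainer, shield, standoff}
7. fan@(0, 0) [-y clear] — {backplane, connector, fan, module, retainer, shield, standoff}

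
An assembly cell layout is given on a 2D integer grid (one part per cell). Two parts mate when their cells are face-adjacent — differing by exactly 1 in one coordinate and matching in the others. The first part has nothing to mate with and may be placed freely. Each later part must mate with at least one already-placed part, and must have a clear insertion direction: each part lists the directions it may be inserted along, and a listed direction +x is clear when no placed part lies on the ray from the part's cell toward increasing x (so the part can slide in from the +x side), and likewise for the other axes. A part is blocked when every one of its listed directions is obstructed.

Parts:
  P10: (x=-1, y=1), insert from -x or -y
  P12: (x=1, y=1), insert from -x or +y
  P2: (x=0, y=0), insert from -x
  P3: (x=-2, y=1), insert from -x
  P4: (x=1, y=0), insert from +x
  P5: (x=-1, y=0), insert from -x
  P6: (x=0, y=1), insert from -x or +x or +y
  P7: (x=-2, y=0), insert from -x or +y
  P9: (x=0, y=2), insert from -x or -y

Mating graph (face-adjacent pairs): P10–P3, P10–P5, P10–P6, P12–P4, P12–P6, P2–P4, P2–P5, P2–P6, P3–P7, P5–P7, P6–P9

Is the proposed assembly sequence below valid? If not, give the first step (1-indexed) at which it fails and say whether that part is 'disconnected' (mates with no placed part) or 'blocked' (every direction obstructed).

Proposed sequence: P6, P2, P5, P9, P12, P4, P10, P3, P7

1. P6@(0, 1) [-x clear] — {P6}
2. P2@(0, 0) [-x clear] — {P2, P6}
3. P5@(-1, 0) [-x clear] — {P2, P5, P6}
4. P9@(0, 2) [-x clear] — {P2, P5, P6, P9}
5. P12@(1, 1) [+y clear] — {P12, P2, P5, P6, P9}
6. P4@(1, 0) [+x clear] — {P12, P2, P4, P5, P6, P9}
7. P10@(-1, 1) [-x clear] — {P10, P12, P2, P4, P5, P6, P9}
8. P3@(-2, 1) [-x clear] — {P10, P12, P2, P3, P4, P5, P6, P9}
9. P7@(-2, 0) [-x clear] — {P10, P12, P2, P3, P4, P5, P6, P7, P9}

Valid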